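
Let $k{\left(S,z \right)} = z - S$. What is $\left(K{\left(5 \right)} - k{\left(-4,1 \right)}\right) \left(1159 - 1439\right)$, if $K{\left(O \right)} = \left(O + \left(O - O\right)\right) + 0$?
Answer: $0$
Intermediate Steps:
$K{\left(O \right)} = O$ ($K{\left(O \right)} = \left(O + 0\right) + 0 = O + 0 = O$)
$\left(K{\left(5 \right)} - k{\left(-4,1 \right)}\right) \left(1159 - 1439\right) = \left(5 - \left(1 - -4\right)\right) \left(1159 - 1439\right) = \left(5 - \left(1 + 4\right)\right) \left(-280\right) = \left(5 - 5\right) \left(-280\right) = 0 \left(-280\right) = 0$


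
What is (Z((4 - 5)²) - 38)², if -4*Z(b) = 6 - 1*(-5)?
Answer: 26569/16 ≈ 1660.6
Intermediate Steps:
Z(b) = -11/4 (Z(b) = -(6 - 1*(-5))/4 = -(6 + 5)/4 = -¼*11 = -11/4)
(Z((4 - 5)²) - 38)² = (-11/4 - 38)² = (-163/4)² = 26569/16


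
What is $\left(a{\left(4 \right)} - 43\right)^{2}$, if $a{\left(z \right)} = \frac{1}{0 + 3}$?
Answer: $\frac{16384}{9} \approx 1820.4$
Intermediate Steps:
$a{\left(z \right)} = \frac{1}{3}$
$\left(a{\left(4 \right)} - 43\right)^{2} = \left(\frac{1}{3} - 43\right)^{2} = \left(- \frac{128}{3}\right)^{2} = \frac{16384}{9}$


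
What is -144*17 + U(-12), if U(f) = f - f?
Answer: -2448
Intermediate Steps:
U(f) = 0
-144*17 + U(-12) = -144*17 + 0 = -2448 + 0 = -2448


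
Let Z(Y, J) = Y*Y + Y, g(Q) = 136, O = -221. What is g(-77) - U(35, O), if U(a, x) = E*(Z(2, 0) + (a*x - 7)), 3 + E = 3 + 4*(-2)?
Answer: -61752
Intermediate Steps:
E = -8 (E = -3 + (3 + 4*(-2)) = -3 + (3 - 8) = -3 - 5 = -8)
Z(Y, J) = Y + Y² (Z(Y, J) = Y² + Y = Y + Y²)
U(a, x) = 8 - 8*a*x (U(a, x) = -8*(2*(1 + 2) + (a*x - 7)) = -8*(2*3 + (-7 + a*x)) = -8*(6 + (-7 + a*x)) = -8*(-1 + a*x) = 8 - 8*a*x)
g(-77) - U(35, O) = 136 - (8 - 8*35*(-221)) = 136 - (8 + 61880) = 136 - 1*61888 = 136 - 61888 = -61752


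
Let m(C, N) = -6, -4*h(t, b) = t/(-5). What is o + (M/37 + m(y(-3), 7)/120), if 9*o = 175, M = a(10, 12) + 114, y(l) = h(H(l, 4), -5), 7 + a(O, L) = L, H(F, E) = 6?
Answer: 150587/6660 ≈ 22.611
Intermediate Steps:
h(t, b) = t/20 (h(t, b) = -t/(4*(-5)) = -t*(-1)/(4*5) = -(-1)*t/20 = t/20)
a(O, L) = -7 + L
y(l) = 3/10 (y(l) = (1/20)*6 = 3/10)
M = 119 (M = (-7 + 12) + 114 = 5 + 114 = 119)
o = 175/9 (o = (⅑)*175 = 175/9 ≈ 19.444)
o + (M/37 + m(y(-3), 7)/120) = 175/9 + (119/37 - 6/120) = 175/9 + (119*(1/37) - 6*1/120) = 175/9 + (119/37 - 1/20) = 175/9 + 2343/740 = 150587/6660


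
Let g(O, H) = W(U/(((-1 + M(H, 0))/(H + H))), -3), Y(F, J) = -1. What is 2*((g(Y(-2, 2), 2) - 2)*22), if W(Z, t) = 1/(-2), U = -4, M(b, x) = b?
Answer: -110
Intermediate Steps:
W(Z, t) = -½
g(O, H) = -½
2*((g(Y(-2, 2), 2) - 2)*22) = 2*((-½ - 2)*22) = 2*(-5/2*22) = 2*(-55) = -110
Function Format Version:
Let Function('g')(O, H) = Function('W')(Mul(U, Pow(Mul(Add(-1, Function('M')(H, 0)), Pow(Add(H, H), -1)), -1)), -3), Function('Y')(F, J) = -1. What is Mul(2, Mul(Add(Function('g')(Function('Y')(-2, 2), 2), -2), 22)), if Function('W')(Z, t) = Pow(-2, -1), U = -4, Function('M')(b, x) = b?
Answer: -110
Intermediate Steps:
Function('W')(Z, t) = Rational(-1, 2)
Function('g')(O, H) = Rational(-1, 2)
Mul(2, Mul(Add(Function('g')(Function('Y')(-2, 2), 2), -2), 22)) = Mul(2, Mul(Add(Rational(-1, 2), -2), 22)) = Mul(2, Mul(Rational(-5, 2), 22)) = Mul(2, -55) = -110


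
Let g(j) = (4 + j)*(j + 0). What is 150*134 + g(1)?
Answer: 20105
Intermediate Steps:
g(j) = j*(4 + j) (g(j) = (4 + j)*j = j*(4 + j))
150*134 + g(1) = 150*134 + 1*(4 + 1) = 20100 + 1*5 = 20100 + 5 = 20105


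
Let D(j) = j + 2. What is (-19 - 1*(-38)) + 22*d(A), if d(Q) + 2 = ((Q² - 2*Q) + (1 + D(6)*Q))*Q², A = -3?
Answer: -1609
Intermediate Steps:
D(j) = 2 + j
d(Q) = -2 + Q²*(1 + Q² + 6*Q) (d(Q) = -2 + ((Q² - 2*Q) + (1 + (2 + 6)*Q))*Q² = -2 + ((Q² - 2*Q) + (1 + 8*Q))*Q² = -2 + (1 + Q² + 6*Q)*Q² = -2 + Q²*(1 + Q² + 6*Q))
(-19 - 1*(-38)) + 22*d(A) = (-19 - 1*(-38)) + 22*(-2 + (-3)² + (-3)⁴ + 6*(-3)³) = (-19 + 38) + 22*(-2 + 9 + 81 + 6*(-27)) = 19 + 22*(-2 + 9 + 81 - 162) = 19 + 22*(-74) = 19 - 1628 = -1609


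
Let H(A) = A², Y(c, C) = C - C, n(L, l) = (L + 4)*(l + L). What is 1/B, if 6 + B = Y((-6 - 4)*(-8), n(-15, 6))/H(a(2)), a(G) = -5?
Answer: -⅙ ≈ -0.16667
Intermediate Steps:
n(L, l) = (4 + L)*(L + l)
Y(c, C) = 0
B = -6 (B = -6 + 0/((-5)²) = -6 + 0/25 = -6 + 0*(1/25) = -6 + 0 = -6)
1/B = 1/(-6) = -⅙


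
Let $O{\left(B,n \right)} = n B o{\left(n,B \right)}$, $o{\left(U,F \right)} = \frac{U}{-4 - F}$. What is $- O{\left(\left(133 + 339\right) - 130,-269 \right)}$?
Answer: $\frac{12373731}{173} \approx 71525.0$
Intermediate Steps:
$O{\left(B,n \right)} = - \frac{B n^{2}}{4 + B}$ ($O{\left(B,n \right)} = n B \left(- \frac{n}{4 + B}\right) = B n \left(- \frac{n}{4 + B}\right) = - \frac{B n^{2}}{4 + B}$)
$- O{\left(\left(133 + 339\right) - 130,-269 \right)} = - \frac{\left(-1\right) \left(\left(133 + 339\right) - 130\right) \left(-269\right)^{2}}{4 + \left(\left(133 + 339\right) - 130\right)} = - \frac{\left(-1\right) \left(472 - 130\right) 72361}{4 + \left(472 - 130\right)} = - \frac{\left(-1\right) 342 \cdot 72361}{4 + 342} = - \frac{\left(-1\right) 342 \cdot 72361}{346} = \left(-1\right) \left(- \frac{12373731}{173}\right) = \frac{12373731}{173}$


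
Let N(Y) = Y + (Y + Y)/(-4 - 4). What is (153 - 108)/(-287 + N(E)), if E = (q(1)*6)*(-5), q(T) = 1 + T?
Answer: -45/332 ≈ -0.13554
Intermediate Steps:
E = -60 (E = ((1 + 1)*6)*(-5) = (2*6)*(-5) = 12*(-5) = -60)
N(Y) = 3*Y/4 (N(Y) = Y + (2*Y)/(-8) = Y + (2*Y)*(-⅛) = Y - Y/4 = 3*Y/4)
(153 - 108)/(-287 + N(E)) = (153 - 108)/(-287 + (¾)*(-60)) = 45/(-287 - 45) = 45/(-332) = 45*(-1/332) = -45/332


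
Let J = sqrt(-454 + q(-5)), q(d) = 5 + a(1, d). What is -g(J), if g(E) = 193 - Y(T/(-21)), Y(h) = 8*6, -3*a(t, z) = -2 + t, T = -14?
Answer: -145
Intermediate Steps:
a(t, z) = 2/3 - t/3 (a(t, z) = -(-2 + t)/3 = 2/3 - t/3)
q(d) = 16/3 (q(d) = 5 + (2/3 - 1/3*1) = 5 + (2/3 - 1/3) = 5 + 1/3 = 16/3)
Y(h) = 48
J = I*sqrt(4038)/3 (J = sqrt(-454 + 16/3) = sqrt(-1346/3) = I*sqrt(4038)/3 ≈ 21.182*I)
g(E) = 145 (g(E) = 193 - 1*48 = 193 - 48 = 145)
-g(J) = -1*145 = -145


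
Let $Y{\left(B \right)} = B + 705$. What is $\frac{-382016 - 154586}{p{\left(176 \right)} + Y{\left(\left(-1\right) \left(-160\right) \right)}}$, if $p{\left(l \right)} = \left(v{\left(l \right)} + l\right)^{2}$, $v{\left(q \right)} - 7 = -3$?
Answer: $- \frac{536602}{33265} \approx -16.131$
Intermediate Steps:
$v{\left(q \right)} = 4$ ($v{\left(q \right)} = 7 - 3 = 4$)
$Y{\left(B \right)} = 705 + B$
$p{\left(l \right)} = \left(4 + l\right)^{2}$
$\frac{-382016 - 154586}{p{\left(176 \right)} + Y{\left(\left(-1\right) \left(-160\right) \right)}} = \frac{-382016 - 154586}{\left(4 + 176\right)^{2} + \left(705 - -160\right)} = - \frac{536602}{180^{2} + \left(705 + 160\right)} = - \frac{536602}{32400 + 865} = - \frac{536602}{33265}$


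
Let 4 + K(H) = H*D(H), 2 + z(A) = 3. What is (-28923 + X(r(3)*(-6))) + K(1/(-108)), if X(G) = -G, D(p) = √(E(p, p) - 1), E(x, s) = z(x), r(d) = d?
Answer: -28909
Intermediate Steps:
z(A) = 1 (z(A) = -2 + 3 = 1)
E(x, s) = 1
D(p) = 0 (D(p) = √(1 - 1) = √0 = 0)
K(H) = -4 (K(H) = -4 + H*0 = -4 + 0 = -4)
(-28923 + X(r(3)*(-6))) + K(1/(-108)) = (-28923 - 3*(-6)) - 4 = (-28923 - 1*(-18)) - 4 = (-28923 + 18) - 4 = -28905 - 4 = -28909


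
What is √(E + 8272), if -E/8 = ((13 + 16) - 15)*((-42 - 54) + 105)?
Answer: 4*√454 ≈ 85.229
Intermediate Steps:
E = -1008 (E = -8*((13 + 16) - 15)*((-42 - 54) + 105) = -8*(29 - 15)*(-96 + 105) = -112*9 = -8*126 = -1008)
√(E + 8272) = √(-1008 + 8272) = √7264 = 4*√454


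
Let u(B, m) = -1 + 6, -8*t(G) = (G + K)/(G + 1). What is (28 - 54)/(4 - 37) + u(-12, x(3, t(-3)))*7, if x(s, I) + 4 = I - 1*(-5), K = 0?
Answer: 1181/33 ≈ 35.788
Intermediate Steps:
t(G) = -G/(8*(1 + G)) (t(G) = -(G + 0)/(8*(G + 1)) = -G/(8*(1 + G)))
x(s, I) = 1 + I (x(s, I) = -4 + (I - 1*(-5)) = -4 + (I + 5) = -4 + (5 + I) = 1 + I)
u(B, m) = 5
(28 - 54)/(4 - 37) + u(-12, x(3, t(-3)))*7 = (28 - 54)/(4 - 37) + 5*7 = -26/(-33) + 35 = -26*(-1/33) + 35 = 26/33 + 35 = 1181/33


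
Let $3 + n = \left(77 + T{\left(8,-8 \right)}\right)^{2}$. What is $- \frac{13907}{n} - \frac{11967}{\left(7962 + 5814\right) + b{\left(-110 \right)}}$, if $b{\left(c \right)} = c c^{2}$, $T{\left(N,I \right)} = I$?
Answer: $- \frac{9130847591}{3133675896} \approx -2.9138$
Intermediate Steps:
$b{\left(c \right)} = c^{3}$
$n = 4758$ ($n = -3 + \left(77 - 8\right)^{2} = -3 + 69^{2} = -3 + 4761 = 4758$)
$- \frac{13907}{n} - \frac{11967}{\left(7962 + 5814\right) + b{\left(-110 \right)}} = - \frac{13907}{4758} - \frac{11967}{\left(7962 + 5814\right) + \left(-110\right)^{3}} = \left(-13907\right) \frac{1}{4758} - \frac{11967}{13776 - 1331000} = - \frac{13907}{4758} - \frac{11967}{-1317224} = - \frac{13907}{4758} - - \frac{11967}{1317224} = - \frac{13907}{4758} + \frac{11967}{1317224} = - \frac{9130847591}{3133675896}$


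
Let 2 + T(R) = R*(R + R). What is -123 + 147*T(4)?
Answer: 4287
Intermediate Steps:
T(R) = -2 + 2*R² (T(R) = -2 + R*(R + R) = -2 + R*(2*R) = -2 + 2*R²)
-123 + 147*T(4) = -123 + 147*(-2 + 2*4²) = -123 + 147*(-2 + 2*16) = -123 + 147*(-2 + 32) = -123 + 147*30 = -123 + 4410 = 4287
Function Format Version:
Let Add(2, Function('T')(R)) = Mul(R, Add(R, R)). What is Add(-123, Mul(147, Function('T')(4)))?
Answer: 4287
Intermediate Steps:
Function('T')(R) = Add(-2, Mul(2, Pow(R, 2))) (Function('T')(R) = Add(-2, Mul(R, Add(R, R))) = Add(-2, Mul(R, Mul(2, R))) = Add(-2, Mul(2, Pow(R, 2))))
Add(-123, Mul(147, Function('T')(4))) = Add(-123, Mul(147, Add(-2, Mul(2, Pow(4, 2))))) = Add(-123, Mul(147, Add(-2, Mul(2, 16)))) = Add(-123, Mul(147, Add(-2, 32))) = Add(-123, Mul(147, 30)) = Add(-123, 4410) = 4287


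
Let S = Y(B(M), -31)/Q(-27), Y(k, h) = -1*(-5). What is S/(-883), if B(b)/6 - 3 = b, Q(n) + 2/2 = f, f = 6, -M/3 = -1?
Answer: -1/883 ≈ -0.0011325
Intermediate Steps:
M = 3 (M = -3*(-1) = 3)
Q(n) = 5 (Q(n) = -1 + 6 = 5)
B(b) = 18 + 6*b
Y(k, h) = 5
S = 1 (S = 5/5 = 5*(1/5) = 1)
S/(-883) = 1/(-883) = 1*(-1/883) = -1/883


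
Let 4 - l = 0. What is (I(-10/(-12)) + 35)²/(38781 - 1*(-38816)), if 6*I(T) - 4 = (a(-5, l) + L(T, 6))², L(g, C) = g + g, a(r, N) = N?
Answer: 4906225/226272852 ≈ 0.021683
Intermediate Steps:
l = 4 (l = 4 - 1*0 = 4 + 0 = 4)
L(g, C) = 2*g
I(T) = ⅔ + (4 + 2*T)²/6
(I(-10/(-12)) + 35)²/(38781 - 1*(-38816)) = ((⅔ + 2*(2 - 10/(-12))²/3) + 35)²/(38781 - 1*(-38816)) = ((⅔ + 2*(2 - 10*(-1/12))²/3) + 35)²/(38781 + 38816) = ((⅔ + 2*(2 + ⅚)²/3) + 35)²/77597 = ((⅔ + 2*(17/6)²/3) + 35)²*(1/77597) = ((⅔ + (⅔)*(289/36)) + 35)²*(1/77597) = ((⅔ + 289/54) + 35)²*(1/77597) = (325/54 + 35)²*(1/77597) = (2215/54)²*(1/77597) = (4906225/2916)*(1/77597) = 4906225/226272852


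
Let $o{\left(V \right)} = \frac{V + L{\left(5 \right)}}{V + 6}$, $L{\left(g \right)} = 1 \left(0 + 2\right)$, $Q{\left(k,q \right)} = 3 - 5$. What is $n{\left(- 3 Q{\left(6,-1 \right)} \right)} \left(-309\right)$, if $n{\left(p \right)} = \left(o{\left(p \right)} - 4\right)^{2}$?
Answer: $- \frac{10300}{3} \approx -3433.3$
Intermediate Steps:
$Q{\left(k,q \right)} = -2$
$L{\left(g \right)} = 2$ ($L{\left(g \right)} = 1 \cdot 2 = 2$)
$o{\left(V \right)} = \frac{2 + V}{6 + V}$ ($o{\left(V \right)} = \frac{V + 2}{V + 6} = \frac{2 + V}{6 + V}$)
$n{\left(p \right)} = \left(-4 + \frac{2 + p}{6 + p}\right)^{2}$ ($n{\left(p \right)} = \left(\frac{2 + p}{6 + p} - 4\right)^{2} = \left(-4 + \frac{2 + p}{6 + p}\right)^{2}$)
$n{\left(- 3 Q{\left(6,-1 \right)} \right)} \left(-309\right) = \frac{\left(22 + 3 \left(\left(-3\right) \left(-2\right)\right)\right)^{2}}{\left(6 - -6\right)^{2}} \left(-309\right) = \frac{\left(22 + 3 \cdot 6\right)^{2}}{\left(6 + 6\right)^{2}} \left(-309\right) = \frac{\left(22 + 18\right)^{2}}{144} \left(-309\right) = \frac{40^{2}}{144} \left(-309\right) = \frac{1}{144} \cdot 1600 \left(-309\right) = \frac{100}{9} \left(-309\right) = - \frac{10300}{3}$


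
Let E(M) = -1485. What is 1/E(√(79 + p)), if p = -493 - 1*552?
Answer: -1/1485 ≈ -0.00067340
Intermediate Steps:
p = -1045 (p = -493 - 552 = -1045)
1/E(√(79 + p)) = 1/(-1485) = -1/1485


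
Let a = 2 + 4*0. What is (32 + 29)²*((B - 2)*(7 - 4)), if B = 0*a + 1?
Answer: -11163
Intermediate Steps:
a = 2 (a = 2 + 0 = 2)
B = 1 (B = 0*2 + 1 = 0 + 1 = 1)
(32 + 29)²*((B - 2)*(7 - 4)) = (32 + 29)²*((1 - 2)*(7 - 4)) = 61²*(-1*3) = 3721*(-3) = -11163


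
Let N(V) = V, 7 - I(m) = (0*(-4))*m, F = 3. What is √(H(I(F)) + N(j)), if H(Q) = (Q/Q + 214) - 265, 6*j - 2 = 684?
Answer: √579/3 ≈ 8.0208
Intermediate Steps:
j = 343/3 (j = ⅓ + (⅙)*684 = ⅓ + 114 = 343/3 ≈ 114.33)
I(m) = 7 (I(m) = 7 - 0*(-4)*m = 7 - 0*m = 7 - 1*0 = 7 + 0 = 7)
H(Q) = -50 (H(Q) = (1 + 214) - 265 = 215 - 265 = -50)
√(H(I(F)) + N(j)) = √(-50 + 343/3) = √(193/3) = √579/3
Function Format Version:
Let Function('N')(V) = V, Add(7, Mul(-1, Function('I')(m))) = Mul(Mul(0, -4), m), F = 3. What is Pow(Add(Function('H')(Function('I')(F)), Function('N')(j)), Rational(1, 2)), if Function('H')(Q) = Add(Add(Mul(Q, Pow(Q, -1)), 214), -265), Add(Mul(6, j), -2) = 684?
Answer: Mul(Rational(1, 3), Pow(579, Rational(1, 2))) ≈ 8.0208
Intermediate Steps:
j = Rational(343, 3) (j = Add(Rational(1, 3), Mul(Rational(1, 6), 684)) = Add(Rational(1, 3), 114) = Rational(343, 3) ≈ 114.33)
Function('I')(m) = 7 (Function('I')(m) = Add(7, Mul(-1, Mul(Mul(0, -4), m))) = Add(7, Mul(-1, Mul(0, m))) = Add(7, Mul(-1, 0)) = Add(7, 0) = 7)
Function('H')(Q) = -50 (Function('H')(Q) = Add(Add(1, 214), -265) = Add(215, -265) = -50)
Pow(Add(Function('H')(Function('I')(F)), Function('N')(j)), Rational(1, 2)) = Pow(Add(-50, Rational(343, 3)), Rational(1, 2)) = Pow(Rational(193, 3), Rational(1, 2)) = Mul(Rational(1, 3), Pow(579, Rational(1, 2)))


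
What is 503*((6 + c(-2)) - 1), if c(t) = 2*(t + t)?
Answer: -1509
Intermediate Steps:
c(t) = 4*t (c(t) = 2*(2*t) = 4*t)
503*((6 + c(-2)) - 1) = 503*((6 + 4*(-2)) - 1) = 503*((6 - 8) - 1) = 503*(-2 - 1) = 503*(-3) = -1509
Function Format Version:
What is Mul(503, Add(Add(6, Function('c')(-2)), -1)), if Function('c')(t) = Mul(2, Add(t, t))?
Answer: -1509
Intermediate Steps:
Function('c')(t) = Mul(4, t) (Function('c')(t) = Mul(2, Mul(2, t)) = Mul(4, t))
Mul(503, Add(Add(6, Function('c')(-2)), -1)) = Mul(503, Add(Add(6, Mul(4, -2)), -1)) = Mul(503, Add(Add(6, -8), -1)) = Mul(503, Add(-2, -1)) = Mul(503, -3) = -1509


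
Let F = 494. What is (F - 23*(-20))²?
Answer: 910116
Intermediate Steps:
(F - 23*(-20))² = (494 - 23*(-20))² = (494 + 460)² = 954² = 910116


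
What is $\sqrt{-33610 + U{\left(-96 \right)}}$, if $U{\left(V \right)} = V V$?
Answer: $i \sqrt{24394} \approx 156.19 i$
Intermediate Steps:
$U{\left(V \right)} = V^{2}$
$\sqrt{-33610 + U{\left(-96 \right)}} = \sqrt{-33610 + \left(-96\right)^{2}} = \sqrt{-33610 + 9216} = \sqrt{-24394} = i \sqrt{24394}$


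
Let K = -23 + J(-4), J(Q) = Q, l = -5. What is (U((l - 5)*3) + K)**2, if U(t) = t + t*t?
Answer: 710649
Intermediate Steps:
U(t) = t + t**2
K = -27 (K = -23 - 4 = -27)
(U((l - 5)*3) + K)**2 = (((-5 - 5)*3)*(1 + (-5 - 5)*3) - 27)**2 = ((-10*3)*(1 - 10*3) - 27)**2 = (-30*(1 - 30) - 27)**2 = (-30*(-29) - 27)**2 = (870 - 27)**2 = 843**2 = 710649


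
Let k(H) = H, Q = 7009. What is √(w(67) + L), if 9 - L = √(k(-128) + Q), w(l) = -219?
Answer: √(-210 - √6881) ≈ 17.116*I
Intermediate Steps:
L = 9 - √6881 (L = 9 - √(-128 + 7009) = 9 - √6881 ≈ -73.952)
√(w(67) + L) = √(-219 + (9 - √6881)) = √(-210 - √6881)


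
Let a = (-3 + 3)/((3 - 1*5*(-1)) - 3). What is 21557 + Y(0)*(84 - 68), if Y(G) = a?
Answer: 21557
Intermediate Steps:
a = 0 (a = 0/((3 - 5*(-1)) - 3) = 0/((3 + 5) - 3) = 0/(8 - 3) = 0/5 = 0*(1/5) = 0)
Y(G) = 0
21557 + Y(0)*(84 - 68) = 21557 + 0*(84 - 68) = 21557 + 0*16 = 21557 + 0 = 21557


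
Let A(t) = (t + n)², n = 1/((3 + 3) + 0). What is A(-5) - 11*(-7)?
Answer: 3613/36 ≈ 100.36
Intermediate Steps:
n = ⅙ (n = 1/(6 + 0) = 1/6 = ⅙ ≈ 0.16667)
A(t) = (⅙ + t)² (A(t) = (t + ⅙)² = (⅙ + t)²)
A(-5) - 11*(-7) = (1 + 6*(-5))²/36 - 11*(-7) = (1 - 30)²/36 + 77 = (1/36)*(-29)² + 77 = (1/36)*841 + 77 = 841/36 + 77 = 3613/36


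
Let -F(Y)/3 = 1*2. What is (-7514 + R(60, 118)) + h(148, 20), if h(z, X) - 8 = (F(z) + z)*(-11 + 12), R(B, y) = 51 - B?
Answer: -7373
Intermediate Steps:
F(Y) = -6 (F(Y) = -3*2 = -6)
h(z, X) = 2 + z (h(z, X) = 8 + (-6 + z)*(-11 + 12) = 8 + (-6 + z)*1 = 8 + (-6 + z) = 2 + z)
(-7514 + R(60, 118)) + h(148, 20) = (-7514 + (51 - 1*60)) + (2 + 148) = (-7514 + (51 - 60)) + 150 = (-7514 - 9) + 150 = -7523 + 150 = -7373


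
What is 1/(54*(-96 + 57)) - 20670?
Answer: -43531021/2106 ≈ -20670.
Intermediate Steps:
1/(54*(-96 + 57)) - 20670 = 1/(54*(-39)) - 20670 = 1/(-2106) - 20670 = -1/2106 - 20670 = -43531021/2106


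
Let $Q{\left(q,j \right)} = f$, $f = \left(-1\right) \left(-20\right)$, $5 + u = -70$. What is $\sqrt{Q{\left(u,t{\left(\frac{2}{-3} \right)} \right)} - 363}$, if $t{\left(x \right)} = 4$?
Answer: $7 i \sqrt{7} \approx 18.52 i$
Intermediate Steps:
$u = -75$ ($u = -5 - 70 = -75$)
$f = 20$
$Q{\left(q,j \right)} = 20$
$\sqrt{Q{\left(u,t{\left(\frac{2}{-3} \right)} \right)} - 363} = \sqrt{20 - 363} = \sqrt{-343} = 7 i \sqrt{7}$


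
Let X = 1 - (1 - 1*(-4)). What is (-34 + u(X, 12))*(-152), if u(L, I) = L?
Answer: 5776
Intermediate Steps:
X = -4 (X = 1 - (1 + 4) = 1 - 1*5 = 1 - 5 = -4)
(-34 + u(X, 12))*(-152) = (-34 - 4)*(-152) = -38*(-152) = 5776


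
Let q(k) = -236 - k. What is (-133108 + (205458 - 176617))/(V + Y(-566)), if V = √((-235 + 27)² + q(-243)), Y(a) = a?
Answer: 59015122/277085 + 104267*√43271/277085 ≈ 291.26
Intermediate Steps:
V = √43271 (V = √((-235 + 27)² + (-236 - 1*(-243))) = √((-208)² + (-236 + 243)) = √(43264 + 7) = √43271 ≈ 208.02)
(-133108 + (205458 - 176617))/(V + Y(-566)) = (-133108 + (205458 - 176617))/(√43271 - 566) = (-133108 + 28841)/(-566 + √43271) = -104267/(-566 + √43271)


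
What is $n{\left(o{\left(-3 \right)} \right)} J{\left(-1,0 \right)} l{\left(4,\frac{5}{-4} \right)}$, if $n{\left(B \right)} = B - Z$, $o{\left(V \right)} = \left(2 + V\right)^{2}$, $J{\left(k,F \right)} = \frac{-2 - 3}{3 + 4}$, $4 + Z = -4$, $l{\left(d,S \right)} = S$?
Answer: $\frac{225}{28} \approx 8.0357$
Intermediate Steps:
$Z = -8$ ($Z = -4 - 4 = -8$)
$J{\left(k,F \right)} = - \frac{5}{7}$
$n{\left(B \right)} = 8 + B$ ($n{\left(B \right)} = B - -8 = B + 8 = 8 + B$)
$n{\left(o{\left(-3 \right)} \right)} J{\left(-1,0 \right)} l{\left(4,\frac{5}{-4} \right)} = \left(8 + \left(2 - 3\right)^{2}\right) \left(- \frac{5}{7}\right) \frac{5}{-4} = \left(8 + \left(-1\right)^{2}\right) \left(- \frac{5}{7}\right) 5 \left(- \frac{1}{4}\right) = \left(8 + 1\right) \left(- \frac{5}{7}\right) \left(- \frac{5}{4}\right) = 9 \left(- \frac{5}{7}\right) \left(- \frac{5}{4}\right) = \left(- \frac{45}{7}\right) \left(- \frac{5}{4}\right) = \frac{225}{28}$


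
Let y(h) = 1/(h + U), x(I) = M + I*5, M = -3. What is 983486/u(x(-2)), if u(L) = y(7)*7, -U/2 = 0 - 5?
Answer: 2388466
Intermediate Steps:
U = 10 (U = -2*(0 - 5) = -2*(-5) = 10)
x(I) = -3 + 5*I (x(I) = -3 + I*5 = -3 + 5*I)
y(h) = 1/(10 + h) (y(h) = 1/(h + 10) = 1/(10 + h))
u(L) = 7/17 (u(L) = 7/(10 + 7) = 7/17)
983486/u(x(-2)) = 983486/(7/17) = 983486*(17/7) = 2388466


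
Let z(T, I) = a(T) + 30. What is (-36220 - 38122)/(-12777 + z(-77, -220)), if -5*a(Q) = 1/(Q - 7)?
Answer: 31223640/5353739 ≈ 5.8321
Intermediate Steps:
a(Q) = -1/(5*(-7 + Q)) (a(Q) = -1/(5*(Q - 7)) = -1/(5*(-7 + Q)))
z(T, I) = 30 - 1/(-35 + 5*T) (z(T, I) = -1/(-35 + 5*T) + 30 = 30 - 1/(-35 + 5*T))
(-36220 - 38122)/(-12777 + z(-77, -220)) = (-36220 - 38122)/(-12777 + (-1051 + 150*(-77))/(5*(-7 - 77))) = -74342/(-12777 + (⅕)*(-1051 - 11550)/(-84)) = -74342/(-12777 + (⅕)*(-1/84)*(-12601)) = -74342/(-12777 + 12601/420) = -74342/(-5353739/420) = -74342*(-420/5353739) = 31223640/5353739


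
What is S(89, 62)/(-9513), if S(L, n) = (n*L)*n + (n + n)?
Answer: -114080/3171 ≈ -35.976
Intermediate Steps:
S(L, n) = 2*n + L*n² (S(L, n) = (L*n)*n + 2*n = L*n² + 2*n = 2*n + L*n²)
S(89, 62)/(-9513) = (62*(2 + 89*62))/(-9513) = (62*(2 + 5518))*(-1/9513) = (62*5520)*(-1/9513) = 342240*(-1/9513) = -114080/3171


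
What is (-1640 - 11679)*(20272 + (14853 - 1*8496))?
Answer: -354671651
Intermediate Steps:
(-1640 - 11679)*(20272 + (14853 - 1*8496)) = -13319*(20272 + (14853 - 8496)) = -13319*(20272 + 6357) = -13319*26629 = -354671651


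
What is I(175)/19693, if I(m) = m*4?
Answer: 700/19693 ≈ 0.035546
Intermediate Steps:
I(m) = 4*m
I(175)/19693 = (4*175)/19693 = 700*(1/19693) = 700/19693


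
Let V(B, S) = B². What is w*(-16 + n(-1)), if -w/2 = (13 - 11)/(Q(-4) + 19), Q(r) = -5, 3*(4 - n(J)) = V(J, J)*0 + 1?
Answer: 74/21 ≈ 3.5238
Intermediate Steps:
n(J) = 11/3 (n(J) = 4 - (J²*0 + 1)/3 = 4 - (0 + 1)/3 = 4 - ⅓*1 = 4 - ⅓ = 11/3)
w = -2/7 (w = -2*(13 - 11)/(-5 + 19) = -4/14 = -2*⅐ = -2/7 ≈ -0.28571)
w*(-16 + n(-1)) = -2*(-16 + 11/3)/7 = -2/7*(-37/3) = 74/21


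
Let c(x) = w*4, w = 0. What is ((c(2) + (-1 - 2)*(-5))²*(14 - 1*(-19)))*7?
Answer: 51975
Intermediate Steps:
c(x) = 0 (c(x) = 0*4 = 0)
((c(2) + (-1 - 2)*(-5))²*(14 - 1*(-19)))*7 = ((0 + (-1 - 2)*(-5))²*(14 - 1*(-19)))*7 = ((0 - 3*(-5))²*(14 + 19))*7 = ((0 + 15)²*33)*7 = (15²*33)*7 = (225*33)*7 = 7425*7 = 51975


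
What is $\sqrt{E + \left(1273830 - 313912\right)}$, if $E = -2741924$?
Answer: $i \sqrt{1782006} \approx 1334.9 i$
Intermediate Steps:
$\sqrt{E + \left(1273830 - 313912\right)} = \sqrt{-2741924 + \left(1273830 - 313912\right)} = \sqrt{-2741924 + 959918} = \sqrt{-1782006} = i \sqrt{1782006}$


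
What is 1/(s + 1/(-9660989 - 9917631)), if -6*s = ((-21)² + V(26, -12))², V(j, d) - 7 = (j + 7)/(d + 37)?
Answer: -7341982500/247043592982493 ≈ -2.9719e-5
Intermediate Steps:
V(j, d) = 7 + (7 + j)/(37 + d) (V(j, d) = 7 + (j + 7)/(d + 37) = 7 + (7 + j)/(37 + d))
s = -126180289/3750 (s = -((-21)² + (266 + 26 + 7*(-12))/(37 - 12))²/6 = -(441 + (266 + 26 - 84)/25)²/6 = -(441 + (1/25)*208)²/6 = -(441 + 208/25)²/6 = -(11233/25)²/6 = -⅙*126180289/625 = -126180289/3750 ≈ -33648.)
1/(s + 1/(-9660989 - 9917631)) = 1/(-126180289/3750 + 1/(-9660989 - 9917631)) = 1/(-126180289/3750 + 1/(-19578620)) = 1/(-126180289/3750 - 1/19578620) = 1/(-247043592982493/7341982500) = -7341982500/247043592982493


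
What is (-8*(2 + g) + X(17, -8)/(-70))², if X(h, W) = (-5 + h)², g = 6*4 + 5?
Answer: 76597504/1225 ≈ 62529.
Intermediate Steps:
g = 29 (g = 24 + 5 = 29)
(-8*(2 + g) + X(17, -8)/(-70))² = (-8*(2 + 29) + (-5 + 17)²/(-70))² = (-8*31 + 12²*(-1/70))² = (-248 + 144*(-1/70))² = (-248 - 72/35)² = (-8752/35)² = 76597504/1225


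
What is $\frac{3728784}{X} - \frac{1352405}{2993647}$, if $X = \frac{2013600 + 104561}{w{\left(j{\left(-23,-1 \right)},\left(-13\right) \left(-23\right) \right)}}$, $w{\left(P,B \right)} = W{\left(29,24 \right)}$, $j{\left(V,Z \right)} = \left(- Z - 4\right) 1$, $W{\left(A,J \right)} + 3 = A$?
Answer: $\frac{287364627389243}{6341026323167} \approx 45.318$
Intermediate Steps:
$W{\left(A,J \right)} = -3 + A$
$j{\left(V,Z \right)} = -4 - Z$ ($j{\left(V,Z \right)} = \left(-4 - Z\right) 1 = -4 - Z$)
$w{\left(P,B \right)} = 26$ ($w{\left(P,B \right)} = -3 + 29 = 26$)
$X = \frac{2118161}{26}$ ($X = \frac{2013600 + 104561}{26} = 2118161 \cdot \frac{1}{26} = \frac{2118161}{26} \approx 81468.0$)
$\frac{3728784}{X} - \frac{1352405}{2993647} = \frac{3728784}{\frac{2118161}{26}} - \frac{1352405}{2993647} = 3728784 \cdot \frac{26}{2118161} - \frac{1352405}{2993647} = \frac{96948384}{2118161} - \frac{1352405}{2993647} = \frac{287364627389243}{6341026323167}$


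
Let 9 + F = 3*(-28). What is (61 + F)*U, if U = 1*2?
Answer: -64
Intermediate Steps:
F = -93 (F = -9 + 3*(-28) = -9 - 84 = -93)
U = 2
(61 + F)*U = (61 - 93)*2 = -32*2 = -64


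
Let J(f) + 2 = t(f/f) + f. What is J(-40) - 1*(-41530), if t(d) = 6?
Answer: 41494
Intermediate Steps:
J(f) = 4 + f (J(f) = -2 + (6 + f) = 4 + f)
J(-40) - 1*(-41530) = (4 - 40) - 1*(-41530) = -36 + 41530 = 41494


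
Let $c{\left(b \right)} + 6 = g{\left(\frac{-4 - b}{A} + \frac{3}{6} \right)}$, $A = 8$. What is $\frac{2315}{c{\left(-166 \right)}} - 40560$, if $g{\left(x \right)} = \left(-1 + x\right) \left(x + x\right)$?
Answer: $- \frac{263986520}{6509} \approx -40557.0$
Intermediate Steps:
$g{\left(x \right)} = 2 x \left(-1 + x\right)$ ($g{\left(x \right)} = \left(-1 + x\right) 2 x = 2 x \left(-1 + x\right)$)
$c{\left(b \right)} = -6 - \frac{b \left(-1 - \frac{b}{8}\right)}{4}$ ($c{\left(b \right)} = -6 + 2 \left(\frac{-4 - b}{8} + \frac{3}{6}\right) \left(-1 + \left(\frac{-4 - b}{8} + \frac{3}{6}\right)\right) = -6 + 2 \left(\left(-4 - b\right) \frac{1}{8} + 3 \cdot \frac{1}{6}\right) \left(-1 + \left(\left(-4 - b\right) \frac{1}{8} + 3 \cdot \frac{1}{6}\right)\right) = -6 + 2 \left(\left(- \frac{1}{2} - \frac{b}{8}\right) + \frac{1}{2}\right) \left(-1 + \left(\left(- \frac{1}{2} - \frac{b}{8}\right) + \frac{1}{2}\right)\right) = -6 + 2 \left(- \frac{b}{8}\right) \left(-1 - \frac{b}{8}\right) = -6 - \frac{b \left(-1 - \frac{b}{8}\right)}{4}$)
$\frac{2315}{c{\left(-166 \right)}} - 40560 = \frac{2315}{-6 + \frac{1}{4} \left(-166\right) + \frac{\left(-166\right)^{2}}{32}} - 40560 = \frac{2315}{-6 - \frac{83}{2} + \frac{1}{32} \cdot 27556} - 40560 = \frac{2315}{-6 - \frac{83}{2} + \frac{6889}{8}} - 40560 = \frac{2315}{\frac{6509}{8}} - 40560 = 2315 \cdot \frac{8}{6509} - 40560 = \frac{18520}{6509} - 40560 = - \frac{263986520}{6509}$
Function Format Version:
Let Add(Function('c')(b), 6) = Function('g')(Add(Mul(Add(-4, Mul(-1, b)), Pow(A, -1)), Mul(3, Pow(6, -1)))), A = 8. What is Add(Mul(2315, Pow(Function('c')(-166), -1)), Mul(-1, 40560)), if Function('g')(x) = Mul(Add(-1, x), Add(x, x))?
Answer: Rational(-263986520, 6509) ≈ -40557.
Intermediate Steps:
Function('g')(x) = Mul(2, x, Add(-1, x)) (Function('g')(x) = Mul(Add(-1, x), Mul(2, x)) = Mul(2, x, Add(-1, x)))
Function('c')(b) = Add(-6, Mul(Rational(-1, 4), b, Add(-1, Mul(Rational(-1, 8), b)))) (Function('c')(b) = Add(-6, Mul(2, Add(Mul(Add(-4, Mul(-1, b)), Pow(8, -1)), Mul(3, Pow(6, -1))), Add(-1, Add(Mul(Add(-4, Mul(-1, b)), Pow(8, -1)), Mul(3, Pow(6, -1)))))) = Add(-6, Mul(2, Add(Mul(Add(-4, Mul(-1, b)), Rational(1, 8)), Mul(3, Rational(1, 6))), Add(-1, Add(Mul(Add(-4, Mul(-1, b)), Rational(1, 8)), Mul(3, Rational(1, 6)))))) = Add(-6, Mul(2, Add(Add(Rational(-1, 2), Mul(Rational(-1, 8), b)), Rational(1, 2)), Add(-1, Add(Add(Rational(-1, 2), Mul(Rational(-1, 8), b)), Rational(1, 2))))) = Add(-6, Mul(2, Mul(Rational(-1, 8), b), Add(-1, Mul(Rational(-1, 8), b)))) = Add(-6, Mul(Rational(-1, 4), b, Add(-1, Mul(Rational(-1, 8), b)))))
Add(Mul(2315, Pow(Function('c')(-166), -1)), Mul(-1, 40560)) = Add(Mul(2315, Pow(Add(-6, Mul(Rational(1, 4), -166), Mul(Rational(1, 32), Pow(-166, 2))), -1)), Mul(-1, 40560)) = Add(Mul(2315, Pow(Add(-6, Rational(-83, 2), Mul(Rational(1, 32), 27556)), -1)), -40560) = Add(Mul(2315, Pow(Add(-6, Rational(-83, 2), Rational(6889, 8)), -1)), -40560) = Add(Mul(2315, Pow(Rational(6509, 8), -1)), -40560) = Add(Mul(2315, Rational(8, 6509)), -40560) = Add(Rational(18520, 6509), -40560) = Rational(-263986520, 6509)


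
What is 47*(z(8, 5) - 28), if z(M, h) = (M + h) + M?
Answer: -329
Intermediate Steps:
z(M, h) = h + 2*M
47*(z(8, 5) - 28) = 47*((5 + 2*8) - 28) = 47*((5 + 16) - 28) = 47*(21 - 28) = 47*(-7) = -329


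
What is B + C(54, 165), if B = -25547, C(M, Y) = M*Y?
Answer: -16637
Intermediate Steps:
B + C(54, 165) = -25547 + 54*165 = -25547 + 8910 = -16637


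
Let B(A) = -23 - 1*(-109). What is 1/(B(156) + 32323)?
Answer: 1/32409 ≈ 3.0856e-5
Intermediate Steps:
B(A) = 86 (B(A) = -23 + 109 = 86)
1/(B(156) + 32323) = 1/(86 + 32323) = 1/32409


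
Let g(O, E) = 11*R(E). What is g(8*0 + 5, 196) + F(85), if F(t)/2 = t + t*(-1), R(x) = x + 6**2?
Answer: 2552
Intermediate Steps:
R(x) = 36 + x (R(x) = x + 36 = 36 + x)
g(O, E) = 396 + 11*E (g(O, E) = 11*(36 + E) = 396 + 11*E)
F(t) = 0 (F(t) = 2*(t + t*(-1)) = 2*(t - t) = 2*0 = 0)
g(8*0 + 5, 196) + F(85) = (396 + 11*196) + 0 = (396 + 2156) + 0 = 2552 + 0 = 2552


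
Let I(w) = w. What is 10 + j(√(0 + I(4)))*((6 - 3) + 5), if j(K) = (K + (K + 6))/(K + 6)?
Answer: 20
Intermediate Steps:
j(K) = (6 + 2*K)/(6 + K) (j(K) = (K + (6 + K))/(6 + K) = (6 + 2*K)/(6 + K))
10 + j(√(0 + I(4)))*((6 - 3) + 5) = 10 + (2*(3 + √(0 + 4))/(6 + √(0 + 4)))*((6 - 3) + 5) = 10 + (2*(3 + √4)/(6 + √4))*(3 + 5) = 10 + (2*(3 + 2)/(6 + 2))*8 = 10 + (2*5/8)*8 = 10 + (2*(⅛)*5)*8 = 10 + (5/4)*8 = 10 + 10 = 20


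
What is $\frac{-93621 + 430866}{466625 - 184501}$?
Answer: $\frac{337245}{282124} \approx 1.1954$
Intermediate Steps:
$\frac{-93621 + 430866}{466625 - 184501} = \frac{337245}{282124}$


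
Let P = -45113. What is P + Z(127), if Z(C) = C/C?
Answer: -45112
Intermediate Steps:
Z(C) = 1
P + Z(127) = -45113 + 1 = -45112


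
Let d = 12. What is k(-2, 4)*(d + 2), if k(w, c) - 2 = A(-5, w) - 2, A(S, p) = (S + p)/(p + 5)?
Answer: -98/3 ≈ -32.667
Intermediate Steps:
A(S, p) = (S + p)/(5 + p)
k(w, c) = (-5 + w)/(5 + w) (k(w, c) = 2 + ((-5 + w)/(5 + w) - 2) = 2 + (-2 + (-5 + w)/(5 + w)) = (-5 + w)/(5 + w))
k(-2, 4)*(d + 2) = ((-5 - 2)/(5 - 2))*(12 + 2) = (-7/3)*14 = ((1/3)*(-7))*14 = -7/3*14 = -98/3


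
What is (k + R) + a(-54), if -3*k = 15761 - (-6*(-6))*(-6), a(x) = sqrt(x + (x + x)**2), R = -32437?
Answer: -113288/3 + 3*sqrt(1290) ≈ -37655.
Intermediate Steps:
a(x) = sqrt(x + 4*x**2) (a(x) = sqrt(x + (2*x)**2) = sqrt(x + 4*x**2))
k = -15977/3 (k = -(15761 - (-6*(-6))*(-6))/3 = -(15761 - 36*(-6))/3 = -(15761 - 1*(-216))/3 = -(15761 + 216)/3 = -1/3*15977 = -15977/3 ≈ -5325.7)
(k + R) + a(-54) = (-15977/3 - 32437) + sqrt(-54*(1 + 4*(-54))) = -113288/3 + sqrt(-54*(1 - 216)) = -113288/3 + sqrt(-54*(-215)) = -113288/3 + sqrt(11610) = -113288/3 + 3*sqrt(1290)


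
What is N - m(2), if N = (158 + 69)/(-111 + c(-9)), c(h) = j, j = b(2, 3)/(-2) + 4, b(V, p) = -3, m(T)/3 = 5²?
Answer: -16279/211 ≈ -77.152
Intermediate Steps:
m(T) = 75 (m(T) = 3*5² = 3*25 = 75)
j = 11/2 (j = -3/(-2) + 4 = -3*(-½) + 4 = 3/2 + 4 = 11/2 ≈ 5.5000)
c(h) = 11/2
N = -454/211 (N = (158 + 69)/(-111 + 11/2) = 227/(-211/2) = 227*(-2/211) = -454/211 ≈ -2.1517)
N - m(2) = -454/211 - 1*75 = -454/211 - 75 = -16279/211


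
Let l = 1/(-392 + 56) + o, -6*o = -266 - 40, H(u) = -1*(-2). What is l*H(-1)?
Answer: 17135/168 ≈ 101.99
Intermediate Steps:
H(u) = 2
o = 51 (o = -(-266 - 40)/6 = -⅙*(-306) = 51)
l = 17135/336 (l = 1/(-392 + 56) + 51 = 1/(-336) + 51 = -1/336 + 51 = 17135/336 ≈ 50.997)
l*H(-1) = (17135/336)*2 = 17135/168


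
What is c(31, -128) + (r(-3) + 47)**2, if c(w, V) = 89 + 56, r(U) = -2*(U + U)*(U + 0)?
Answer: 266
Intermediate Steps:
r(U) = -4*U**2 (r(U) = -2*2*U*U = -4*U**2)
c(w, V) = 145
c(31, -128) + (r(-3) + 47)**2 = 145 + (-4*(-3)**2 + 47)**2 = 145 + (-4*9 + 47)**2 = 145 + (-36 + 47)**2 = 145 + 11**2 = 145 + 121 = 266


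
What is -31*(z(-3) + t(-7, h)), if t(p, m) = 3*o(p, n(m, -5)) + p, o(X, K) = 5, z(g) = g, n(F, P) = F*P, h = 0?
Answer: -155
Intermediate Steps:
t(p, m) = 15 + p (t(p, m) = 3*5 + p = 15 + p)
-31*(z(-3) + t(-7, h)) = -31*(-3 + (15 - 7)) = -31*(-3 + 8) = -31*5 = -155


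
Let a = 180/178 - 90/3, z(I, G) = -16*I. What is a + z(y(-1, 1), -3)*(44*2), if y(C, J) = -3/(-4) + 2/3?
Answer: -540316/267 ≈ -2023.7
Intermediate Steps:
y(C, J) = 17/12 (y(C, J) = -3*(-¼) + 2*(⅓) = ¾ + ⅔ = 17/12)
a = -2580/89 (a = 180*(1/178) - 90*⅓ = 90/89 - 30 = -2580/89 ≈ -28.989)
a + z(y(-1, 1), -3)*(44*2) = -2580/89 + (-16*17/12)*(44*2) = -2580/89 - 68/3*88 = -2580/89 - 5984/3 = -540316/267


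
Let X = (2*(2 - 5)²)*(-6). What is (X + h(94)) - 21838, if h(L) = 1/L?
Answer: -2062923/94 ≈ -21946.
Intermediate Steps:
X = -108 (X = (2*(-3)²)*(-6) = (2*9)*(-6) = 18*(-6) = -108)
(X + h(94)) - 21838 = (-108 + 1/94) - 21838 = -10151/94 - 21838 = -2062923/94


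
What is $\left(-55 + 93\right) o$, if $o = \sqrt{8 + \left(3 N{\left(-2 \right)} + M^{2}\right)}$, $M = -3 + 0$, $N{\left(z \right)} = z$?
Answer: $38 \sqrt{11} \approx 126.03$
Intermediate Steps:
$M = -3$
$o = \sqrt{11}$ ($o = \sqrt{8 + \left(3 \left(-2\right) + \left(-3\right)^{2}\right)} = \sqrt{8 + \left(-6 + 9\right)} = \sqrt{8 + 3} = \sqrt{11} \approx 3.3166$)
$\left(-55 + 93\right) o = \left(-55 + 93\right) \sqrt{11} = 38 \sqrt{11}$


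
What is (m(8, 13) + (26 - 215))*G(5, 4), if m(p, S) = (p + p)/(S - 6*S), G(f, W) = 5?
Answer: -12301/13 ≈ -946.23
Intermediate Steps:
m(p, S) = -2*p/(5*S) (m(p, S) = (2*p)/((-5*S)) = (2*p)*(-1/(5*S)) = -2*p/(5*S))
(m(8, 13) + (26 - 215))*G(5, 4) = (-⅖*8/13 + (26 - 215))*5 = (-⅖*8*1/13 - 189)*5 = (-16/65 - 189)*5 = -12301/65*5 = -12301/13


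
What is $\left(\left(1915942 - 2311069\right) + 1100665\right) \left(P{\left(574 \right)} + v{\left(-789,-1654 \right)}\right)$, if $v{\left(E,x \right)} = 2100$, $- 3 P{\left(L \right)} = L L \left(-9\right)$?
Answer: $698855144064$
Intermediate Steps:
$P{\left(L \right)} = 3 L^{2}$ ($P{\left(L \right)} = - \frac{L L \left(-9\right)}{3} = - \frac{L^{2} \left(-9\right)}{3} = - \frac{\left(-9\right) L^{2}}{3} = 3 L^{2}$)
$\left(\left(1915942 - 2311069\right) + 1100665\right) \left(P{\left(574 \right)} + v{\left(-789,-1654 \right)}\right) = \left(\left(1915942 - 2311069\right) + 1100665\right) \left(3 \cdot 574^{2} + 2100\right) = \left(-395127 + 1100665\right) \left(3 \cdot 329476 + 2100\right) = 705538 \left(988428 + 2100\right) = 705538 \cdot 990528 = 698855144064$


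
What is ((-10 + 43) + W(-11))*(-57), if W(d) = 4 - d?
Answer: -2736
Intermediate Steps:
((-10 + 43) + W(-11))*(-57) = ((-10 + 43) + (4 - 1*(-11)))*(-57) = (33 + (4 + 11))*(-57) = (33 + 15)*(-57) = 48*(-57) = -2736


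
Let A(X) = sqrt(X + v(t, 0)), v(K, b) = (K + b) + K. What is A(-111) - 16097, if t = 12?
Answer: -16097 + I*sqrt(87) ≈ -16097.0 + 9.3274*I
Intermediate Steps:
v(K, b) = b + 2*K
A(X) = sqrt(24 + X) (A(X) = sqrt(X + (0 + 2*12)) = sqrt(X + (0 + 24)) = sqrt(X + 24) = sqrt(24 + X))
A(-111) - 16097 = sqrt(24 - 111) - 16097 = sqrt(-87) - 16097 = I*sqrt(87) - 16097 = -16097 + I*sqrt(87)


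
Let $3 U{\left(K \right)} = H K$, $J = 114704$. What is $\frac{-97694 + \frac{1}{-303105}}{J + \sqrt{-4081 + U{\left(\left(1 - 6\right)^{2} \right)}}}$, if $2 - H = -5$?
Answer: $- \frac{849140517340796}{996989003184515} + \frac{29611539871 i \sqrt{9051}}{5981934019107090} \approx -0.8517 + 0.00047094 i$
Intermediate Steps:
$H = 7$ ($H = 2 - -5 = 2 + 5 = 7$)
$U{\left(K \right)} = \frac{7 K}{3}$
$\frac{-97694 + \frac{1}{-303105}}{J + \sqrt{-4081 + U{\left(\left(1 - 6\right)^{2} \right)}}} = \frac{-97694 + \frac{1}{-303105}}{114704 + \sqrt{-4081 + \frac{7 \left(1 - 6\right)^{2}}{3}}} = \frac{-97694 - \frac{1}{303105}}{114704 + \sqrt{-4081 + \frac{7 \left(1 - 6\right)^{2}}{3}}} = - \frac{29611539871}{303105 \left(114704 + \sqrt{-4081 + \frac{7 \left(-5\right)^{2}}{3}}\right)} = - \frac{29611539871}{303105 \left(114704 + \sqrt{-4081 + \frac{7}{3} \cdot 25}\right)} = - \frac{29611539871}{303105 \left(114704 + \sqrt{-4081 + \frac{175}{3}}\right)} = - \frac{29611539871}{303105 \left(114704 + \sqrt{- \frac{12068}{3}}\right)} = - \frac{29611539871}{303105 \left(114704 + \frac{2 i \sqrt{9051}}{3}\right)}$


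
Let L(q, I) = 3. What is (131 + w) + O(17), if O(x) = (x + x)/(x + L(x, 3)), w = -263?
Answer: -1303/10 ≈ -130.30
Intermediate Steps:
O(x) = 2*x/(3 + x) (O(x) = (x + x)/(x + 3) = (2*x)/(3 + x) = 2*x/(3 + x))
(131 + w) + O(17) = (131 - 263) + 2*17/(3 + 17) = -132 + 2*17/20 = -132 + 2*17*(1/20) = -132 + 17/10 = -1303/10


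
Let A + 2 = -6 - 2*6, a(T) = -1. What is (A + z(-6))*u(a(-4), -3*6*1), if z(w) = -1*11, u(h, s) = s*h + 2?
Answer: -620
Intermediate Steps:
u(h, s) = 2 + h*s (u(h, s) = h*s + 2 = 2 + h*s)
z(w) = -11
A = -20 (A = -2 + (-6 - 2*6) = -2 + (-6 - 12) = -2 - 18 = -20)
(A + z(-6))*u(a(-4), -3*6*1) = (-20 - 11)*(2 - (-3*6)) = -31*(2 - (-18)) = -31*(2 - 1*(-18)) = -31*(2 + 18) = -31*20 = -620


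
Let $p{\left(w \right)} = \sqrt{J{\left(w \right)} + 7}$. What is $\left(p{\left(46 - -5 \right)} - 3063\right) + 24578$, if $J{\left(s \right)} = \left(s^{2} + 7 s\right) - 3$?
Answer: $21515 + \sqrt{2962} \approx 21569.0$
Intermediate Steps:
$J{\left(s \right)} = -3 + s^{2} + 7 s$
$p{\left(w \right)} = \sqrt{4 + w^{2} + 7 w}$ ($p{\left(w \right)} = \sqrt{\left(-3 + w^{2} + 7 w\right) + 7} = \sqrt{4 + w^{2} + 7 w}$)
$\left(p{\left(46 - -5 \right)} - 3063\right) + 24578 = \left(\sqrt{4 + \left(46 - -5\right)^{2} + 7 \left(46 - -5\right)} - 3063\right) + 24578 = \left(\sqrt{4 + \left(46 + 5\right)^{2} + 7 \left(46 + 5\right)} - 3063\right) + 24578 = \left(\sqrt{4 + 51^{2} + 7 \cdot 51} - 3063\right) + 24578 = \left(\sqrt{4 + 2601 + 357} - 3063\right) + 24578 = \left(\sqrt{2962} - 3063\right) + 24578 = \left(-3063 + \sqrt{2962}\right) + 24578 = 21515 + \sqrt{2962}$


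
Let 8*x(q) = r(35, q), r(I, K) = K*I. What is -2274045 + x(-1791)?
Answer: -18255045/8 ≈ -2.2819e+6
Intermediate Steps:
r(I, K) = I*K
x(q) = 35*q/8 (x(q) = (35*q)/8 = 35*q/8)
-2274045 + x(-1791) = -2274045 + (35/8)*(-1791) = -2274045 - 62685/8 = -18255045/8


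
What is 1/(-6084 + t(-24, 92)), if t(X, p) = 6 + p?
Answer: -1/5986 ≈ -0.00016706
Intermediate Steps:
1/(-6084 + t(-24, 92)) = 1/(-6084 + (6 + 92)) = 1/(-6084 + 98) = 1/(-5986) = -1/5986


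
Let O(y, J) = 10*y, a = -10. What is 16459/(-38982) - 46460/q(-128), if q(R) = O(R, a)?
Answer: 44750905/1247424 ≈ 35.875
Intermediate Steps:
q(R) = 10*R
16459/(-38982) - 46460/q(-128) = 16459/(-38982) - 46460/(10*(-128)) = 16459*(-1/38982) - 46460/(-1280) = -16459/38982 - 46460*(-1/1280) = -16459/38982 + 2323/64 = 44750905/1247424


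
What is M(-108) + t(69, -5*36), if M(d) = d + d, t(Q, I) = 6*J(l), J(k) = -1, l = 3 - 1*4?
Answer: -222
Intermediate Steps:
l = -1 (l = 3 - 4 = -1)
t(Q, I) = -6 (t(Q, I) = 6*(-1) = -6)
M(d) = 2*d
M(-108) + t(69, -5*36) = 2*(-108) - 6 = -216 - 6 = -222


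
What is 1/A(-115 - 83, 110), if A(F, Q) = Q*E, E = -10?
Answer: -1/1100 ≈ -0.00090909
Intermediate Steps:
A(F, Q) = -10*Q (A(F, Q) = Q*(-10) = -10*Q)
1/A(-115 - 83, 110) = 1/(-10*110) = 1/(-1100) = -1/1100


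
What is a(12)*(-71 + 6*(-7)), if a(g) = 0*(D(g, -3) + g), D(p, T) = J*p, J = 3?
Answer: 0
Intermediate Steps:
D(p, T) = 3*p
a(g) = 0 (a(g) = 0*(3*g + g) = 0*(4*g) = 0)
a(12)*(-71 + 6*(-7)) = 0*(-71 + 6*(-7)) = 0*(-71 - 42) = 0*(-113) = 0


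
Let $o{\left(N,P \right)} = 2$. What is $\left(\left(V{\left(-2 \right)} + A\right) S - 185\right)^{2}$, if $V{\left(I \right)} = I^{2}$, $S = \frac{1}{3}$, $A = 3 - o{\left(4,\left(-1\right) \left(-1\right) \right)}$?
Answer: $\frac{302500}{9} \approx 33611.0$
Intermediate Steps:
$A = 1$ ($A = 3 - 2 = 1$)
$S = \frac{1}{3} \approx 0.33333$
$\left(\left(V{\left(-2 \right)} + A\right) S - 185\right)^{2} = \left(\left(\left(-2\right)^{2} + 1\right) \frac{1}{3} - 185\right)^{2} = \left(\left(4 + 1\right) \frac{1}{3} - 185\right)^{2} = \left(5 \cdot \frac{1}{3} - 185\right)^{2} = \left(\frac{5}{3} - 185\right)^{2} = \left(- \frac{550}{3}\right)^{2} = \frac{302500}{9}$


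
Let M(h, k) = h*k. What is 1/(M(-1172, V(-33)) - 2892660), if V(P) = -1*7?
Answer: -1/2884456 ≈ -3.4669e-7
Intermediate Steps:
V(P) = -7
1/(M(-1172, V(-33)) - 2892660) = 1/(-1172*(-7) - 2892660) = 1/(8204 - 2892660) = 1/(-2884456) = -1/2884456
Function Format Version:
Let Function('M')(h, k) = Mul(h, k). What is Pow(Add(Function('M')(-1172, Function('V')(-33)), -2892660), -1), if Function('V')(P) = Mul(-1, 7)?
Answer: Rational(-1, 2884456) ≈ -3.4669e-7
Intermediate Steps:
Function('V')(P) = -7
Pow(Add(Function('M')(-1172, Function('V')(-33)), -2892660), -1) = Pow(Add(Mul(-1172, -7), -2892660), -1) = Pow(Add(8204, -2892660), -1) = Pow(-2884456, -1) = Rational(-1, 2884456)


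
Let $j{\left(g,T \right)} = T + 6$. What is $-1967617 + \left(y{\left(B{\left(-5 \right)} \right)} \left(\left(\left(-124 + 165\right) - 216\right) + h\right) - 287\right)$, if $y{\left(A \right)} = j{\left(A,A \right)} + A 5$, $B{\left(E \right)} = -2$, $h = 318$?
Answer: $-1968762$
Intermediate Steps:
$j{\left(g,T \right)} = 6 + T$
$y{\left(A \right)} = 6 + 6 A$ ($y{\left(A \right)} = \left(6 + A\right) + A 5 = \left(6 + A\right) + 5 A = 6 + 6 A$)
$-1967617 + \left(y{\left(B{\left(-5 \right)} \right)} \left(\left(\left(-124 + 165\right) - 216\right) + h\right) - 287\right) = -1967617 + \left(\left(6 + 6 \left(-2\right)\right) \left(\left(\left(-124 + 165\right) - 216\right) + 318\right) - 287\right) = -1967617 + \left(\left(6 - 12\right) \left(\left(41 - 216\right) + 318\right) - 287\right) = -1967617 - \left(287 + 6 \left(-175 + 318\right)\right) = -1967617 - 1145 = -1968762$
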